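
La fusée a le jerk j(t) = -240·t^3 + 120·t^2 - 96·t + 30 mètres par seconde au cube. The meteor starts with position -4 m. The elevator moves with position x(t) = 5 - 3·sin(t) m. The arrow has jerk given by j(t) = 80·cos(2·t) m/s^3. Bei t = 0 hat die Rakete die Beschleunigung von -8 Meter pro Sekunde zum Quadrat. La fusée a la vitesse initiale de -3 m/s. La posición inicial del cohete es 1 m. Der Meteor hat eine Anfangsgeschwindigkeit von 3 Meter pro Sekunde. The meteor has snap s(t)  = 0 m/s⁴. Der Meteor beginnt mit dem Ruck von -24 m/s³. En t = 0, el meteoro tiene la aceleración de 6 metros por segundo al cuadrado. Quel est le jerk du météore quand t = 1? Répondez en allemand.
Wir müssen das Integral unserer Gleichung für den Snap s(t) = 0 1-mal finden. Die Stammfunktion von dem Snap ist der Ruck. Mit j(0) = -24 erhalten wir j(t) = -24. Aus der Gleichung für den Ruck j(t) = -24, setzen wir t = 1 ein und erhalten j = -24.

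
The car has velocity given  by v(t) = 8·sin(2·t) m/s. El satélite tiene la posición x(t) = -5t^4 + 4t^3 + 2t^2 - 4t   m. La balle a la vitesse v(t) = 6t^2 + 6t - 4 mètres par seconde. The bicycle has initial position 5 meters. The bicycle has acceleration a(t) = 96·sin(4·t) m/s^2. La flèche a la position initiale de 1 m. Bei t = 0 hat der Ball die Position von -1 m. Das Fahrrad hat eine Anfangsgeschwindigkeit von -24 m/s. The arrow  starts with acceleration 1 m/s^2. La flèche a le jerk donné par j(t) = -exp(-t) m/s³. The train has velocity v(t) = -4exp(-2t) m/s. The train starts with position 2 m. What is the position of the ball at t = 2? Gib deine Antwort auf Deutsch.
Ausgehend von der Geschwindigkeit v(t) = 6·t^2 + 6·t - 4, nehmen wir 1 Integral. Die Stammfunktion von der Geschwindigkeit ist die Position. Mit x(0) = -1 erhalten wir x(t) = 2·t^3 + 3·t^2 - 4·t - 1. Wir haben die Position x(t) = 2·t^3 + 3·t^2 - 4·t - 1. Durch Einsetzen von t = 2: x(2) = 19.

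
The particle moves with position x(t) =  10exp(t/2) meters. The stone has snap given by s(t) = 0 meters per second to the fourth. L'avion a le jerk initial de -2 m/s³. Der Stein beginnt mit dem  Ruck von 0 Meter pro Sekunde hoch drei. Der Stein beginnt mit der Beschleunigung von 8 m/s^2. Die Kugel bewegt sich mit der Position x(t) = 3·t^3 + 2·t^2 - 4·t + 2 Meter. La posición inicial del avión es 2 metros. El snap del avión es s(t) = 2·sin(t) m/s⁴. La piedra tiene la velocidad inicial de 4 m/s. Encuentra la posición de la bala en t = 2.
De la ecuación de la posición x(t) = 3·t^3 + 2·t^2 - 4·t + 2, sustituimos t = 2 para obtener x = 26.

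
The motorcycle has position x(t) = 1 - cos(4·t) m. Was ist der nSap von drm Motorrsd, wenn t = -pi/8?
Um dies zu lösen, müssen wir 4 Ableitungen unserer Gleichung für die Position x(t) = 1 - cos(4·t) nehmen. Die Ableitung von der Position ergibt die Geschwindigkeit: v(t) = 4·sin(4·t). Die Ableitung von der Geschwindigkeit ergibt die Beschleunigung: a(t) = 16·cos(4·t). Durch Ableiten von der Beschleunigung erhalten wir den Ruck: j(t) = -64·sin(4·t). Die Ableitung von dem Ruck ergibt den Snap: s(t) = -256·cos(4·t). Mit s(t) = -256·cos(4·t) und Einsetzen von t = -pi/8, finden wir s = 0.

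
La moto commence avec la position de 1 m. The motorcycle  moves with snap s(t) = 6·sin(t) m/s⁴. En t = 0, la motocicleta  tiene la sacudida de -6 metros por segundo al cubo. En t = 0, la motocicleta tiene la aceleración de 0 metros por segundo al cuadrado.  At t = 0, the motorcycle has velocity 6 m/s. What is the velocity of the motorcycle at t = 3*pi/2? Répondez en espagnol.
Partiendo del snap s(t) = 6·sin(t), tomamos 3 integrales. Integrando el snap y usando la condición inicial j(0) = -6, obtenemos j(t) = -6·cos(t). Tomando ∫j(t)dt y aplicando a(0) = 0, encontramos a(t) = -6·sin(t). La integral de la aceleración, con v(0) = 6, da la velocidad: v(t) = 6·cos(t). De la ecuación de la velocidad v(t) = 6·cos(t), sustituimos t = 3*pi/2 para obtener v = 0.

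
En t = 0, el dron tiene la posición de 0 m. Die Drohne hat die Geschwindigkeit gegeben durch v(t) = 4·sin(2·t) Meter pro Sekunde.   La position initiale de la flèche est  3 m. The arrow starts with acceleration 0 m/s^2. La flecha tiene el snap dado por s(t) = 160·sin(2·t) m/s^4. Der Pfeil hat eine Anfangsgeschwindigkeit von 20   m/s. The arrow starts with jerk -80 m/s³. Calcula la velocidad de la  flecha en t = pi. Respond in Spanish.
Para resolver esto, necesitamos tomar 3 integrales de nuestra ecuación del snap s(t) = 160·sin(2·t). La integral del snap es la sacudida. Usando j(0) = -80, obtenemos j(t) = -80·cos(2·t). Integrando la sacudida y usando la condición inicial a(0) = 0, obtenemos a(t) = -40·sin(2·t). Integrando la aceleración y usando la condición inicial v(0) = 20, obtenemos v(t) = 20·cos(2·t). Usando v(t) = 20·cos(2·t) y sustituyendo t = pi, encontramos v = 20.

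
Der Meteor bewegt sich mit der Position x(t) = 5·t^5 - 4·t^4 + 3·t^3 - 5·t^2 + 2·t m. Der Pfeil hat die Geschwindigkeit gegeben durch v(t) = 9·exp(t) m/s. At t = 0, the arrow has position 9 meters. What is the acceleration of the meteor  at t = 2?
To solve this, we need to take 2 derivatives of our position equation x(t) = 5·t^5 - 4·t^4 + 3·t^3 - 5·t^2 + 2·t. Differentiating position, we get velocity: v(t) = 25·t^4 - 16·t^3 + 9·t^2 - 10·t + 2. Differentiating velocity, we get acceleration: a(t) = 100·t^3 - 48·t^2 + 18·t - 10. We have acceleration a(t) = 100·t^3 - 48·t^2 + 18·t - 10. Substituting t = 2: a(2) = 634.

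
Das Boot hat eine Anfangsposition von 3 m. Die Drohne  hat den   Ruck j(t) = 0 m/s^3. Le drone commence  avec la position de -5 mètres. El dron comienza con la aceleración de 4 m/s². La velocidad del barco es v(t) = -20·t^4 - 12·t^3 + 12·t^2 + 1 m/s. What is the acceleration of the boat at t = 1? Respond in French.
En partant de la vitesse v(t) = -20·t^4 - 12·t^3 + 12·t^2 + 1, nous prenons 1 dérivée. En dérivant la vitesse, nous obtenons l'accélération: a(t) = -80·t^3 - 36·t^2 + 24·t. En utilisant a(t) = -80·t^3 - 36·t^2 + 24·t et en substituant t = 1, nous trouvons a = -92.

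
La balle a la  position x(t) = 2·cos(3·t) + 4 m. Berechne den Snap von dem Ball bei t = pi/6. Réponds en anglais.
To solve this, we need to take 4 derivatives of our position equation x(t) = 2·cos(3·t) + 4. Taking d/dt of x(t), we find v(t) = -6·sin(3·t). Taking d/dt of v(t), we find a(t) = -18·cos(3·t). Differentiating acceleration, we get jerk: j(t) = 54·sin(3·t). Differentiating jerk, we get snap: s(t) = 162·cos(3·t). From the given snap equation s(t) = 162·cos(3·t), we substitute t = pi/6 to get s = 0.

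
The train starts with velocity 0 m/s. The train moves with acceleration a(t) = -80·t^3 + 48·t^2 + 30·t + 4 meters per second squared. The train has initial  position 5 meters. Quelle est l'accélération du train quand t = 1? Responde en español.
De la ecuación de la aceleración a(t) = -80·t^3 + 48·t^2 + 30·t + 4, sustituimos t = 1 para obtener a = 2.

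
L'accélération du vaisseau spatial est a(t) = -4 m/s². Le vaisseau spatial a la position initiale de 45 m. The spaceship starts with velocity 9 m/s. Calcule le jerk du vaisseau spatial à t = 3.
Pour résoudre ceci, nous devons prendre 1 dérivée de notre équation de l'accélération a(t) = -4. En dérivant l'accélération, nous obtenons le jerk: j(t) = 0. Nous avons le jerk j(t) = 0. En substituant t = 3: j(3) = 0.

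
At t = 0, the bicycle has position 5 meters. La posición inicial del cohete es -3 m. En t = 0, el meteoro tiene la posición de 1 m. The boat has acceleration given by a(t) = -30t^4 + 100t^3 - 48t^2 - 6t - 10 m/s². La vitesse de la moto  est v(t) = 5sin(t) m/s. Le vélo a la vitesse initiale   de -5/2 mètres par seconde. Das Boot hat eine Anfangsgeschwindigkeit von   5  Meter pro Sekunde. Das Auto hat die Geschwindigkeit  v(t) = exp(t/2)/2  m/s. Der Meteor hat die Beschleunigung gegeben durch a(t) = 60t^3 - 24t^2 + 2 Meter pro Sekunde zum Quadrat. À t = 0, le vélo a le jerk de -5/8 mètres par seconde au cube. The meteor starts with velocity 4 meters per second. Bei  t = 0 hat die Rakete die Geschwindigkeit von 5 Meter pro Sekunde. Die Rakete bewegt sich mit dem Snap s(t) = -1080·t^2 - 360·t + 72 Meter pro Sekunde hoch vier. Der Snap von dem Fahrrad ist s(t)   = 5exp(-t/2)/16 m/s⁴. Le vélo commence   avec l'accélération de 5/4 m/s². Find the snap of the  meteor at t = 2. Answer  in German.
Um dies zu lösen, müssen wir 2 Ableitungen unserer Gleichung für die Beschleunigung a(t) = 60·t^3 - 24·t^2 + 2 nehmen. Die Ableitung von der Beschleunigung ergibt den Ruck: j(t) = 180·t^2 - 48·t. Mit d/dt von j(t) finden wir s(t) = 360·t - 48. Wir haben den Snap s(t) = 360·t - 48. Durch Einsetzen von t = 2: s(2) = 672.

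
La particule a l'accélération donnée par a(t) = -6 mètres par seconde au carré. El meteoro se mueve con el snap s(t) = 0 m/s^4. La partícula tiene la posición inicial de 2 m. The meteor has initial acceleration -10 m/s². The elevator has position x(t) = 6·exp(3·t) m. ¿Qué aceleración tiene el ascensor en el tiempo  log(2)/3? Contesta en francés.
Pour résoudre ceci, nous devons prendre 2 dérivées de notre équation de la position x(t) = 6·exp(3·t). En dérivant la position, nous obtenons la vitesse: v(t) = 18·exp(3·t). En prenant d/dt de v(t), nous trouvons a(t) = 54·exp(3·t). De l'équation de l'accélération a(t) = 54·exp(3·t), nous substituons t = log(2)/3 pour obtenir a = 108.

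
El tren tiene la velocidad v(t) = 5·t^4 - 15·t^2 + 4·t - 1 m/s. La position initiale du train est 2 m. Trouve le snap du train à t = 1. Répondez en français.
Pour résoudre ceci, nous devons prendre 3 dérivées de notre équation de la vitesse v(t) = 5·t^4 - 15·t^2 + 4·t - 1. En prenant d/dt de v(t), nous trouvons a(t) = 20·t^3 - 30·t + 4. En dérivant l'accélération, nous obtenons le jerk: j(t) = 60·t^2 - 30. En prenant d/dt de j(t), nous trouvons s(t) = 120·t. De l'équation du snap s(t) = 120·t, nous substituons t = 1 pour obtenir s = 120.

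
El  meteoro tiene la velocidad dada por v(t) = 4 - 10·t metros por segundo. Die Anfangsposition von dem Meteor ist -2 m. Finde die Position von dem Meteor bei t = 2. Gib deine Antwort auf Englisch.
We must find the antiderivative of our velocity equation v(t) = 4 - 10·t 1 time. Finding the integral of v(t) and using x(0) = -2: x(t) = -5·t^2 + 4·t - 2. From the given position equation x(t) = -5·t^2 + 4·t - 2, we substitute t = 2 to get x = -14.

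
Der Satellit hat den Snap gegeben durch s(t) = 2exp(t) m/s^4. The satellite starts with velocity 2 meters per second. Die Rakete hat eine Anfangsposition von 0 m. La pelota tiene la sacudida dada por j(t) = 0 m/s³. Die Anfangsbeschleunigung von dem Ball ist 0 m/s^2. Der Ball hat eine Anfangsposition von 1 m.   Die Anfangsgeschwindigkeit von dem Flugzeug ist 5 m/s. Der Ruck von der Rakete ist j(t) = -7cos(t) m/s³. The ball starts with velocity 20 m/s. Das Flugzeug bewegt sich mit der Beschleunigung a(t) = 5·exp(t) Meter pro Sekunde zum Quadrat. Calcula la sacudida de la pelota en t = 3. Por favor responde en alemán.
Aus der Gleichung für den Ruck j(t) = 0, setzen wir t = 3 ein und erhalten j = 0.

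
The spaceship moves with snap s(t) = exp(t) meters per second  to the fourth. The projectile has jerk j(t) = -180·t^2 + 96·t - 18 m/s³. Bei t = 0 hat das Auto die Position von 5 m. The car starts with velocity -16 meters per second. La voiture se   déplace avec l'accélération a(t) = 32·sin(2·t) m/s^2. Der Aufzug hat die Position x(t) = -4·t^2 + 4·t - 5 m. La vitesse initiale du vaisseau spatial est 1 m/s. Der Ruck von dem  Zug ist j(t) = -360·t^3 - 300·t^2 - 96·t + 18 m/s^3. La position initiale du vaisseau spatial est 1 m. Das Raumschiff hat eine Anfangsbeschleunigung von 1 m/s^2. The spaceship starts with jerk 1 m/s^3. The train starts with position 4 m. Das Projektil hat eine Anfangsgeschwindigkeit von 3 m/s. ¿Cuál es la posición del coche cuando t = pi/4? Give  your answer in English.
To solve this, we need to take 2 integrals of our acceleration equation a(t) = 32·sin(2·t). The integral of acceleration is velocity. Using v(0) = -16, we get v(t) = -16·cos(2·t). The integral of velocity, with x(0) = 5, gives position: x(t) = 5 - 8·sin(2·t). We have position x(t) = 5 - 8·sin(2·t). Substituting t = pi/4: x(pi/4) = -3.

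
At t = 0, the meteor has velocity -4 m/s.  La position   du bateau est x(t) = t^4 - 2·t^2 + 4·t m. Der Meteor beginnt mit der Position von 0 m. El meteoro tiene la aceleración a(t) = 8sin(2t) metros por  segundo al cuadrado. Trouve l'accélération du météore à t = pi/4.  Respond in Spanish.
De la ecuación de la aceleración a(t) = 8·sin(2·t), sustituimos t = pi/4 para obtener a = 8.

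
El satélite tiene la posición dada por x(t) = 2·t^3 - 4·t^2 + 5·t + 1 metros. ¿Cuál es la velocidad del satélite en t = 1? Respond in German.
Ausgehend von der Position x(t) = 2·t^3 - 4·t^2 + 5·t + 1, nehmen wir 1 Ableitung. Durch Ableiten von der Position erhalten wir die Geschwindigkeit: v(t) = 6·t^2 - 8·t + 5. Wir haben die Geschwindigkeit v(t) = 6·t^2 - 8·t + 5. Durch Einsetzen von t = 1: v(1) = 3.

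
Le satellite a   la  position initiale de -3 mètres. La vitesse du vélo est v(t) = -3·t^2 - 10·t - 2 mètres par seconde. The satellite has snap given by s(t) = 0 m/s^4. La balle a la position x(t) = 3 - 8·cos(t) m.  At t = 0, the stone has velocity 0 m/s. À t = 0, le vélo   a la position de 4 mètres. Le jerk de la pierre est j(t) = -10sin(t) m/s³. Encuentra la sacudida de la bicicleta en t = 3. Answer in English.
Starting from velocity v(t) = -3·t^2 - 10·t - 2, we take 2 derivatives. The derivative of velocity gives acceleration: a(t) = -6·t - 10. Differentiating acceleration, we get jerk: j(t) = -6. From the given jerk equation j(t) = -6, we substitute t = 3 to get j = -6.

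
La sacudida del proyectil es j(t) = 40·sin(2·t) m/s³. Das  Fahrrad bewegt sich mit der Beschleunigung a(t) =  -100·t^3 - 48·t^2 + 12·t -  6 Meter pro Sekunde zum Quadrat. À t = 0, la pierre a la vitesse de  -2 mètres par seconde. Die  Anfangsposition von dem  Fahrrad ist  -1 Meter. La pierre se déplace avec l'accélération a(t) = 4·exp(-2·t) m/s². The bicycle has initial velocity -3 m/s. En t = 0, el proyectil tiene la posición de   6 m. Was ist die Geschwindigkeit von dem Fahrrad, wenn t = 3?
Um dies zu lösen, müssen wir 1 Integral unserer Gleichung für die Beschleunigung a(t) = -100·t^3 - 48·t^2 + 12·t - 6 finden. Die Stammfunktion von der Beschleunigung ist die Geschwindigkeit. Mit v(0) = -3 erhalten wir v(t) = -25·t^4 - 16·t^3 + 6·t^2 - 6·t - 3. Aus der Gleichung für die Geschwindigkeit v(t) = -25·t^4 - 16·t^3 + 6·t^2 - 6·t - 3, setzen wir t = 3 ein und erhalten v = -2424.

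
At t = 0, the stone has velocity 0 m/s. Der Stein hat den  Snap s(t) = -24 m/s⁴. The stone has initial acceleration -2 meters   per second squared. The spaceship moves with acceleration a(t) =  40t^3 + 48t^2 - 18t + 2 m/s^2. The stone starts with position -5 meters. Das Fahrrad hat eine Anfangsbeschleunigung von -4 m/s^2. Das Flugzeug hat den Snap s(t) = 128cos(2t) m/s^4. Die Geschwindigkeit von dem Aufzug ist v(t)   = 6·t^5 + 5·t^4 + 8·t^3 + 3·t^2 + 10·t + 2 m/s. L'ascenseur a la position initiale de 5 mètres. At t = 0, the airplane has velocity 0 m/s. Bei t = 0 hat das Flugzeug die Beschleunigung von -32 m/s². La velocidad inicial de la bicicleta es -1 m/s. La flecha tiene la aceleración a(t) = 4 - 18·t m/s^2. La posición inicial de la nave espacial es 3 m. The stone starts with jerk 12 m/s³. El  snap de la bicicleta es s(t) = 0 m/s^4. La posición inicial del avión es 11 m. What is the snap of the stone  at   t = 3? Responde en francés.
De l'équation du snap s(t) = -24, nous substituons t = 3 pour obtenir s = -24.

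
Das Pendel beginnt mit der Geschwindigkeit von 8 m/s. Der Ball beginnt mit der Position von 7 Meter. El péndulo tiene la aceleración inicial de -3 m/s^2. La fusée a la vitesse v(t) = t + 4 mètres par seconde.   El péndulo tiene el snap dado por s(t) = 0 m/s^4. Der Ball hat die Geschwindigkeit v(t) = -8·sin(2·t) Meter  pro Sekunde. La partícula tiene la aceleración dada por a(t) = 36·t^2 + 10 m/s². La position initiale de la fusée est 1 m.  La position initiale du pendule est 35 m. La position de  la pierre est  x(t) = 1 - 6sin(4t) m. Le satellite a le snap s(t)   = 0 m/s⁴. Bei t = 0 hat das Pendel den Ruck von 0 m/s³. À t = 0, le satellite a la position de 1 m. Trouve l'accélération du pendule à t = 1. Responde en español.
Partiendo del snap s(t) = 0, tomamos 2 integrales. La antiderivada del snap es la sacudida. Usando j(0) = 0, obtenemos j(t) = 0. Tomando ∫j(t)dt y aplicando a(0) = -3, encontramos a(t) = -3. Usando a(t) = -3 y sustituyendo t = 1, encontramos a = -3.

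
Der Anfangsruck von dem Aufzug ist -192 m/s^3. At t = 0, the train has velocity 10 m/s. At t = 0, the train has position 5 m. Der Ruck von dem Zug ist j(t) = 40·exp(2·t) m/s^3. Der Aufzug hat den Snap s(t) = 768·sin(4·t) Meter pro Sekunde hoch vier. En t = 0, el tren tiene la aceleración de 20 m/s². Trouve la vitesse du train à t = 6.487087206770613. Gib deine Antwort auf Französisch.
Nous devons intégrer notre équation du jerk j(t) = 40·exp(2·t) 2 fois. La primitive du jerk, avec a(0) = 20, donne l'accélération: a(t) = 20·exp(2·t). En intégrant l'accélération et en utilisant la condition initiale v(0) = 10, nous obtenons v(t) = 10·exp(2·t). Nous avons la vitesse v(t) = 10·exp(2·t). En substituant t = 6.487087206770613: v(6.487087206770613) = 4311340.81011749.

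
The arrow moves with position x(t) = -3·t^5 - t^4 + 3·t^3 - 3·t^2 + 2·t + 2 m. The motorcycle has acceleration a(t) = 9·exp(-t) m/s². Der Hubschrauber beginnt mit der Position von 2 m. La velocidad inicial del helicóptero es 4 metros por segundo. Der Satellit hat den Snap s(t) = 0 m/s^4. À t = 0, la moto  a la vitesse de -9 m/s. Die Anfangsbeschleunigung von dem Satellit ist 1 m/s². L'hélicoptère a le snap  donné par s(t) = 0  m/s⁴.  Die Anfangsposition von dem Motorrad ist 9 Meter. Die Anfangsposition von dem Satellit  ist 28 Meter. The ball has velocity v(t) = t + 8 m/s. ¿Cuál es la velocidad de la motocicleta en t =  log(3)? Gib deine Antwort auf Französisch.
Nous devons intégrer notre équation de l'accélération a(t) = 9·exp(-t) 1 fois. En intégrant l'accélération et en utilisant la condition initiale v(0) = -9, nous obtenons v(t) = -9·exp(-t). En utilisant v(t) = -9·exp(-t) et en substituant t = log(3), nous trouvons v = -3.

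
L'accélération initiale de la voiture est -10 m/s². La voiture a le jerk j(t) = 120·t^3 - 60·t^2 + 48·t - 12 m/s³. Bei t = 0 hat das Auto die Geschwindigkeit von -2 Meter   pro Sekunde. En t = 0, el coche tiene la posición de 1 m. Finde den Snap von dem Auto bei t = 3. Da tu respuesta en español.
Para resolver esto, necesitamos tomar 1 derivada de nuestra ecuación de la sacudida j(t) = 120·t^3 - 60·t^2 + 48·t - 12. Derivando la sacudida, obtenemos el snap: s(t) = 360·t^2 - 120·t + 48. Tenemos el snap s(t) = 360·t^2 - 120·t + 48. Sustituyendo t = 3: s(3) = 2928.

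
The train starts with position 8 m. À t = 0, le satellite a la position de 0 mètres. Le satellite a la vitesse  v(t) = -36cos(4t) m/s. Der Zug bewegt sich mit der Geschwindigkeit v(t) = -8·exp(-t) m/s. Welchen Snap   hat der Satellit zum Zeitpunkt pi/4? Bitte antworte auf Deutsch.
Ausgehend von der Geschwindigkeit v(t) = -36·cos(4·t), nehmen wir 3 Ableitungen. Die Ableitung von der Geschwindigkeit ergibt die Beschleunigung: a(t) = 144·sin(4·t). Mit d/dt von a(t) finden wir j(t) = 576·cos(4·t). Mit d/dt von j(t) finden wir s(t) = -2304·sin(4·t). Mit s(t) = -2304·sin(4·t) und Einsetzen von t = pi/4, finden wir s = 0.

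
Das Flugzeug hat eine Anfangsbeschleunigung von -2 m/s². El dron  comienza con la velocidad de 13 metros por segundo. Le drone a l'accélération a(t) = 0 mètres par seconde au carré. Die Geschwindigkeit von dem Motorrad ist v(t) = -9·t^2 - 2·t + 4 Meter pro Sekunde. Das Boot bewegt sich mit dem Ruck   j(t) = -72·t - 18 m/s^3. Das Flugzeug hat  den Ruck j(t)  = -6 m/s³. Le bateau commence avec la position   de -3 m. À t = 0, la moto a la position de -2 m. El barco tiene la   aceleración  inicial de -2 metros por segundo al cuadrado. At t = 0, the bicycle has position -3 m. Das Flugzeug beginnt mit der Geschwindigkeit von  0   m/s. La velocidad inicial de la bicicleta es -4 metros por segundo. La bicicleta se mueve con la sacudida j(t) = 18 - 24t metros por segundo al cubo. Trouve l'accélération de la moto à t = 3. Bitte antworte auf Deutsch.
Wir müssen unsere Gleichung für die Geschwindigkeit v(t) = -9·t^2 - 2·t + 4 1-mal ableiten. Mit d/dt von v(t) finden wir a(t) = -18·t - 2. Aus der Gleichung für die Beschleunigung a(t) = -18·t - 2, setzen wir t = 3 ein und erhalten a = -56.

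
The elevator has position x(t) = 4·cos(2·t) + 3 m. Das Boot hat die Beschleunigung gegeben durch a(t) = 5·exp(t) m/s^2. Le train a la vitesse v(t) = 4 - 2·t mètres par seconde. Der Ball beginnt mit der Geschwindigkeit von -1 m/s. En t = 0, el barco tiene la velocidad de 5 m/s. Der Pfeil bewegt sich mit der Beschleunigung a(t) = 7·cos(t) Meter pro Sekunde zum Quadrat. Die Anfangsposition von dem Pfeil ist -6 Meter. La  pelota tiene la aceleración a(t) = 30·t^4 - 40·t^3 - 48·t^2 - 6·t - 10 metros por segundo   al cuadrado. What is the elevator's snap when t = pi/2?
Starting from position x(t) = 4·cos(2·t) + 3, we take 4 derivatives. The derivative of position gives velocity: v(t) = -8·sin(2·t). Taking d/dt of v(t), we find a(t) = -16·cos(2·t). Taking d/dt of a(t), we find j(t) = 32·sin(2·t). Taking d/dt of j(t), we find s(t) = 64·cos(2·t). We have snap s(t) = 64·cos(2·t). Substituting t = pi/2: s(pi/2) = -64.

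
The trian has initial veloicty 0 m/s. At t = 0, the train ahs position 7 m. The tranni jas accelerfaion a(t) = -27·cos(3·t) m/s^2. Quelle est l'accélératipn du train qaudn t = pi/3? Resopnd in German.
Wir haben die Beschleunigung a(t) = -27·cos(3·t). Durch Einsetzen von t = pi/3: a(pi/3) = 27.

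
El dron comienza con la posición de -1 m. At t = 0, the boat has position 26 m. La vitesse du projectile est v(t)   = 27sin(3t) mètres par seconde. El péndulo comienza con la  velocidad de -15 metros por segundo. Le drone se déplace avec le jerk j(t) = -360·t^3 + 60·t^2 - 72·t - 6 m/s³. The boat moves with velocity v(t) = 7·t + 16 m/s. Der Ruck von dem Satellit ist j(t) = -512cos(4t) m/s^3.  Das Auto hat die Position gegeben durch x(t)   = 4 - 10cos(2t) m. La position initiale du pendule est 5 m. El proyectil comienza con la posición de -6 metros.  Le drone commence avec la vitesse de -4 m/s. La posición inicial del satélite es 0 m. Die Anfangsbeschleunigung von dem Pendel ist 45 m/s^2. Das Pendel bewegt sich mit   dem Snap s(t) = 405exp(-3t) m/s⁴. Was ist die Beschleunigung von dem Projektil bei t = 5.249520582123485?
Wir müssen unsere Gleichung für die Geschwindigkeit v(t) = 27·sin(3·t) 1-mal ableiten. Durch Ableiten von der Geschwindigkeit erhalten wir die Beschleunigung: a(t) = 81·cos(3·t). Wir haben die Beschleunigung a(t) = 81·cos(3·t). Durch Einsetzen von t = 5.249520582123485: a(5.249520582123485) = -80.9332555920721.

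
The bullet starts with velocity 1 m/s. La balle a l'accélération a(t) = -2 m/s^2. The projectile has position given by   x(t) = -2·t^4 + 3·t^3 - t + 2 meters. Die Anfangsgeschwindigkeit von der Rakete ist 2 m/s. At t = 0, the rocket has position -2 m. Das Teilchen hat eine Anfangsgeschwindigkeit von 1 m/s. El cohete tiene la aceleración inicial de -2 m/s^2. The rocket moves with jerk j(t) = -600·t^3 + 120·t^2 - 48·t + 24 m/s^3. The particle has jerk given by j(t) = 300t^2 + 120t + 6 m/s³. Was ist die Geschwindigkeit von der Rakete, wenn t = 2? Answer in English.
To find the answer, we compute 2 antiderivatives of j(t) = -600·t^3 + 120·t^2 - 48·t + 24. Taking ∫j(t)dt and applying a(0) = -2, we find a(t) = -150·t^4 + 40·t^3 - 24·t^2 + 24·t - 2. The antiderivative of acceleration is velocity. Using v(0) = 2, we get v(t) = -30·t^5 + 10·t^4 - 8·t^3 + 12·t^2 - 2·t + 2. From the given velocity equation v(t) = -30·t^5 + 10·t^4 - 8·t^3 + 12·t^2 - 2·t + 2, we substitute t = 2 to get v = -818.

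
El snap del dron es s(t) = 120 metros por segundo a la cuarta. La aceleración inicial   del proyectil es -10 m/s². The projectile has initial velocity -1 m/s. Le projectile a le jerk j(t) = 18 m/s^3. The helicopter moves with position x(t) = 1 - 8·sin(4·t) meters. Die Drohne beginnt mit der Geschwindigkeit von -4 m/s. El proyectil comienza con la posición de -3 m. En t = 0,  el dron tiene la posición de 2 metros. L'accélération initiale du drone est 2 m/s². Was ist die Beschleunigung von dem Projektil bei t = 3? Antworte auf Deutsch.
Ausgehend von dem Ruck j(t) = 18, nehmen wir 1 Integral. Durch Integration von dem Ruck und Verwendung der Anfangsbedingung a(0) = -10, erhalten wir a(t) = 18·t - 10. Aus der Gleichung für die Beschleunigung a(t) = 18·t - 10, setzen wir t = 3 ein und erhalten a = 44.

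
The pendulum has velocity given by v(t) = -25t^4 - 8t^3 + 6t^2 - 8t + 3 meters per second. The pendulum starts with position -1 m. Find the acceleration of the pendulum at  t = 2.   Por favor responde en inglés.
We must differentiate our velocity equation v(t) = -25·t^4 - 8·t^3 + 6·t^2 - 8·t + 3 1 time. The derivative of velocity gives acceleration: a(t) = -100·t^3 - 24·t^2 + 12·t - 8. Using a(t) = -100·t^3 - 24·t^2 + 12·t - 8 and substituting t = 2, we find a = -880.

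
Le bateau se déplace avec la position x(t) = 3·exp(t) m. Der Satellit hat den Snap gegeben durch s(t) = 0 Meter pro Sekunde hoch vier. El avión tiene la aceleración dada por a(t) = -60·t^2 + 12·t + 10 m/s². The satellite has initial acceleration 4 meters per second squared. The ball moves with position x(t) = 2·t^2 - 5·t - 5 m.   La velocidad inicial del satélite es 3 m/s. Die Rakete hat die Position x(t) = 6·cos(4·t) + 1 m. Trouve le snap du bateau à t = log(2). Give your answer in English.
Starting from position x(t) = 3·exp(t), we take 4 derivatives. Taking d/dt of x(t), we find v(t) = 3·exp(t). The derivative of velocity gives acceleration: a(t) = 3·exp(t). The derivative of acceleration gives jerk: j(t) = 3·exp(t). Differentiating jerk, we get snap: s(t) = 3·exp(t). From the given snap equation s(t) = 3·exp(t), we substitute t = log(2) to get s = 6.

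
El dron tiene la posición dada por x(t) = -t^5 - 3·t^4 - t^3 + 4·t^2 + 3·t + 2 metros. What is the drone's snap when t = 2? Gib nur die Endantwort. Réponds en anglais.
At t = 2, s = -312.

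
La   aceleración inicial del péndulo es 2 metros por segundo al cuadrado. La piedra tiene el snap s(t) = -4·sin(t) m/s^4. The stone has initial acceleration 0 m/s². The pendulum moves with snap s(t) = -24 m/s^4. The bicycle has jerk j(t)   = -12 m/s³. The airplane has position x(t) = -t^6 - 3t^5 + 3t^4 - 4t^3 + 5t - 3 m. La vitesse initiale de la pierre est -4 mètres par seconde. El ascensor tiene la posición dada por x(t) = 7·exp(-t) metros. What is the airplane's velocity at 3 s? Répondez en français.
En partant de la position x(t) = -t^6 - 3·t^5 + 3·t^4 - 4·t^3 + 5·t - 3, nous prenons 1 dérivée. La dérivée de la position donne la vitesse: v(t) = -6·t^5 - 15·t^4 + 12·t^3 - 12·t^2 + 5. Nous avons la vitesse v(t) = -6·t^5 - 15·t^4 + 12·t^3 - 12·t^2 + 5. En substituant t = 3: v(3) = -2452.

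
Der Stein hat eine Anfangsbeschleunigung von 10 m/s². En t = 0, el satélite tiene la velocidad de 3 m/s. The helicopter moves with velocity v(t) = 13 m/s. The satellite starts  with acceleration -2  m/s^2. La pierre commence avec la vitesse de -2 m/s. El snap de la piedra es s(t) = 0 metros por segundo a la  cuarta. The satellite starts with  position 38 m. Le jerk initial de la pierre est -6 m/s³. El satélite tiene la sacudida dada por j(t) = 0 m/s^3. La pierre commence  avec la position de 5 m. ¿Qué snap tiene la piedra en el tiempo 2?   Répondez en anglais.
From the given snap equation s(t) = 0, we substitute t = 2 to get s = 0.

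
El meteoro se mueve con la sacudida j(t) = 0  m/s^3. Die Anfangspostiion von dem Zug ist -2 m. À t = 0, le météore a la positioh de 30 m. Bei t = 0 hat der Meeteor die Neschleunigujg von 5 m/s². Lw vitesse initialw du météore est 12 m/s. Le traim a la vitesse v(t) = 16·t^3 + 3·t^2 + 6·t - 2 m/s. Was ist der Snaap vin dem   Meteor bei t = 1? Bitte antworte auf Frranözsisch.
Pour résoudre ceci, nous devons prendre 1 dérivée de notre équation du jerk j(t) = 0. En prenant d/dt de j(t), nous trouvons s(t) = 0. En utilisant s(t) = 0 et en substituant t = 1, nous trouvons s = 0.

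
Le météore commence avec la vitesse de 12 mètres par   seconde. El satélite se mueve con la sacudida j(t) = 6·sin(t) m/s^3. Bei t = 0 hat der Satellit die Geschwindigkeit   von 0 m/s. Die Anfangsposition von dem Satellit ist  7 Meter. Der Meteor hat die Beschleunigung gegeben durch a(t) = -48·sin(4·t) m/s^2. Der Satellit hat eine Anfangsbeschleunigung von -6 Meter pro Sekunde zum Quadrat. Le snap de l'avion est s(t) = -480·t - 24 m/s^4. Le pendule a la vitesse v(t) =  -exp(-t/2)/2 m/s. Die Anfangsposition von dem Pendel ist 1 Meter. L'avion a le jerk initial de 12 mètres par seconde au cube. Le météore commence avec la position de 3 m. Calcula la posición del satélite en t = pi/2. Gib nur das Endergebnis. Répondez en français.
À t = pi/2, x = 1.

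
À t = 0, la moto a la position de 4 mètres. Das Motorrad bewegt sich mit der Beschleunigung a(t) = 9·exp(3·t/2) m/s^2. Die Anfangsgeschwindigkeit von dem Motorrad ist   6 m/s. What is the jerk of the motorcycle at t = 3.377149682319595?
To solve this, we need to take 1 derivative of our acceleration equation a(t) = 9·exp(3·t/2). Differentiating acceleration, we get jerk: j(t) = 27·exp(3·t/2)/2. From the given jerk equation j(t) = 27·exp(3·t/2)/2, we substitute t = 3.377149682319595 to get j = 2139.68565903163.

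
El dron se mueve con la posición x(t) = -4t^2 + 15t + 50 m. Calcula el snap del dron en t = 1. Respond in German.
Um dies zu lösen, müssen wir 4 Ableitungen unserer Gleichung für die Position x(t) = -4·t^2 + 15·t + 50 nehmen. Mit d/dt von x(t) finden wir v(t) = 15 - 8·t. Die Ableitung von der Geschwindigkeit ergibt die Beschleunigung: a(t) = -8. Die Ableitung von der Beschleunigung ergibt den Ruck: j(t) = 0. Die Ableitung von dem Ruck ergibt den Snap: s(t) = 0. Mit s(t) = 0 und Einsetzen von t = 1, finden wir s = 0.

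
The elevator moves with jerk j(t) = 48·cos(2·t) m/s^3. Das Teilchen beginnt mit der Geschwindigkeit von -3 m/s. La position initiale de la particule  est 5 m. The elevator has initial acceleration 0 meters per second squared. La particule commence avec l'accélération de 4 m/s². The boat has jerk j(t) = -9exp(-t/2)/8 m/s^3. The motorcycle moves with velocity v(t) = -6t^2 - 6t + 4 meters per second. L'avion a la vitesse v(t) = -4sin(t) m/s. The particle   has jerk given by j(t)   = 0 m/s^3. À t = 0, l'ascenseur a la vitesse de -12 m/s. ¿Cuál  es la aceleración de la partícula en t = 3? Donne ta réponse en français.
Pour résoudre ceci, nous devons prendre 1 primitive de notre équation du jerk j(t) = 0. En prenant ∫j(t)dt et en appliquant a(0) = 4, nous trouvons a(t) = 4. Nous avons l'accélération a(t) = 4. En substituant t = 3: a(3) = 4.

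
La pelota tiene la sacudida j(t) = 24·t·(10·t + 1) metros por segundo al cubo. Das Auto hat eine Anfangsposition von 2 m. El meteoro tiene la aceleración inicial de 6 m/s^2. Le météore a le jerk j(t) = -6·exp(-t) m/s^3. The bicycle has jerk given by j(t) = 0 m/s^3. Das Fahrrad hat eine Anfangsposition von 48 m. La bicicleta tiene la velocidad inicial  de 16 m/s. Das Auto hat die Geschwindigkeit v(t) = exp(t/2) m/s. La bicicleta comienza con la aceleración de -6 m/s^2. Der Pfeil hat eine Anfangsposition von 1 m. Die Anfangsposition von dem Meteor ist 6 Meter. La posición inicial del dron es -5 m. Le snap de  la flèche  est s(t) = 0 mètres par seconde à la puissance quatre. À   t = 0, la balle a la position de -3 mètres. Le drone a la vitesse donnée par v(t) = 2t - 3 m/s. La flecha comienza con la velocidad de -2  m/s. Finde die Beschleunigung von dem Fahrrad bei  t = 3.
Ausgehend von dem Ruck j(t) = 0, nehmen wir 1 Stammfunktion. Durch Integration von dem Ruck und Verwendung der Anfangsbedingung a(0) = -6, erhalten wir a(t) = -6. Mit a(t) = -6 und Einsetzen von t = 3, finden wir a = -6.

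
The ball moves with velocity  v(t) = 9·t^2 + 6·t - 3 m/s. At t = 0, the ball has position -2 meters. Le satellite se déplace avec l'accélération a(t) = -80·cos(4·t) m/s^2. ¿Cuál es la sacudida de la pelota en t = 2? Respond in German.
Um dies zu lösen, müssen wir 2 Ableitungen unserer Gleichung für die Geschwindigkeit v(t) = 9·t^2 + 6·t - 3 nehmen. Die Ableitung von der Geschwindigkeit ergibt die Beschleunigung: a(t) = 18·t + 6. Die Ableitung von der Beschleunigung ergibt den Ruck: j(t) = 18. Wir haben den Ruck j(t) = 18. Durch Einsetzen von t = 2: j(2) = 18.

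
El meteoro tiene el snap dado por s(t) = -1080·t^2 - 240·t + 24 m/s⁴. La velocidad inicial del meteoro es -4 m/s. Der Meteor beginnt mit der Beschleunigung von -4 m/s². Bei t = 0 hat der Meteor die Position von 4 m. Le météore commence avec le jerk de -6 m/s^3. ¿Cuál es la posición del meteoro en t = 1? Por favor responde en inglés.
To find the answer, we compute 4 integrals of s(t) = -1080·t^2 - 240·t + 24. Finding the antiderivative of s(t) and using j(0) = -6: j(t) = -360·t^3 - 120·t^2 + 24·t - 6. The antiderivative of jerk, with a(0) = -4, gives acceleration: a(t) = -90·t^4 - 40·t^3 + 12·t^2 - 6·t - 4. Taking ∫a(t)dt and applying v(0) = -4, we find v(t) = -18·t^5 - 10·t^4 + 4·t^3 - 3·t^2 - 4·t - 4. The integral of velocity, with x(0) = 4, gives position: x(t) = -3·t^6 - 2·t^5 + t^4 - t^3 - 2·t^2 - 4·t + 4. Using x(t) = -3·t^6 - 2·t^5 + t^4 - t^3 - 2·t^2 - 4·t + 4 and substituting t = 1, we find x = -7.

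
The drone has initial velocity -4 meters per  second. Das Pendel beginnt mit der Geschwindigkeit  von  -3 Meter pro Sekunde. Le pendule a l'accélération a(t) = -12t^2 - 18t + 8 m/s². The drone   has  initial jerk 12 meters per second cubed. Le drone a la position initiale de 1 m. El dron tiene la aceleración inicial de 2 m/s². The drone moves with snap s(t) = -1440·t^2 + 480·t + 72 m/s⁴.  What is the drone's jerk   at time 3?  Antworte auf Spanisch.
Debemos encontrar la antiderivada de nuestra ecuación del snap s(t) = -1440·t^2 + 480·t + 72 1 vez. Tomando ∫s(t)dt y aplicando j(0) = 12, encontramos j(t) = -480·t^3 + 240·t^2 + 72·t + 12. De la ecuación de la sacudida j(t) = -480·t^3 + 240·t^2 + 72·t + 12, sustituimos t = 3 para obtener j = -10572.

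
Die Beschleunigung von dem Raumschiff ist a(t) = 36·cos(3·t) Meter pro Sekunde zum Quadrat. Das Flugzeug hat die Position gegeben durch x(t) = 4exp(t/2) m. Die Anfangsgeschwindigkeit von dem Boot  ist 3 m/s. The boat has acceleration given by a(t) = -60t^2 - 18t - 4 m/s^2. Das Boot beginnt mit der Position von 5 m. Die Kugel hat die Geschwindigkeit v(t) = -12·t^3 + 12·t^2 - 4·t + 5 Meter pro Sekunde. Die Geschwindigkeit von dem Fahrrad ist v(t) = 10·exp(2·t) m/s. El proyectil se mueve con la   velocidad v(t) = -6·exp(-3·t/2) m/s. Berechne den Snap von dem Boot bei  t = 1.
Um dies zu lösen, müssen wir 2 Ableitungen unserer Gleichung für die Beschleunigung a(t) = -60·t^2 - 18·t - 4 nehmen. Die Ableitung von der Beschleunigung ergibt den Ruck: j(t) = -120·t - 18. Durch Ableiten von dem Ruck erhalten wir den Snap: s(t) = -120. Wir haben den Snap s(t) = -120. Durch Einsetzen von t = 1: s(1) = -120.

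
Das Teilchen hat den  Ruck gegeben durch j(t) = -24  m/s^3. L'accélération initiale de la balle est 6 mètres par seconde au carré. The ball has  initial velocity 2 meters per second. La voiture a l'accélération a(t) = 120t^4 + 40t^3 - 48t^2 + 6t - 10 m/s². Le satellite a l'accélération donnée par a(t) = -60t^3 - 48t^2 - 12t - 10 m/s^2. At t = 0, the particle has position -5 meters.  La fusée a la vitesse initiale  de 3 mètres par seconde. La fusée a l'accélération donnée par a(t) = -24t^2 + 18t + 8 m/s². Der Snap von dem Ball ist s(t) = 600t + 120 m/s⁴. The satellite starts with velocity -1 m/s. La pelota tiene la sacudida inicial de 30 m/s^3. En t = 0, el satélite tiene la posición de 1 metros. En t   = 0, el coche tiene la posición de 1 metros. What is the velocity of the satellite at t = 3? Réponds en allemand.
Ausgehend von der Beschleunigung a(t) = -60·t^3 - 48·t^2 - 12·t - 10, nehmen wir 1 Stammfunktion. Die Stammfunktion von der Beschleunigung, mit v(0) = -1, ergibt die Geschwindigkeit: v(t) = -15·t^4 - 16·t^3 - 6·t^2 - 10·t - 1. Mit v(t) = -15·t^4 - 16·t^3 - 6·t^2 - 10·t - 1 und Einsetzen von t = 3, finden wir v = -1732.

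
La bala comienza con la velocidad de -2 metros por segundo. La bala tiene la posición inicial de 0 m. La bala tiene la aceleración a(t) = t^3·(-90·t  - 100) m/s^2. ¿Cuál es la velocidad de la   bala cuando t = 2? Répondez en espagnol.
Necesitamos integrar nuestra ecuación de la aceleración a(t) = t^3·(-90·t - 100) 1 vez. La antiderivada de la aceleración, con v(0) = -2, da la velocidad: v(t) = -18·t^5 - 25·t^4 - 2. Tenemos la velocidad v(t) = -18·t^5 - 25·t^4 - 2. Sustituyendo t = 2: v(2) = -978.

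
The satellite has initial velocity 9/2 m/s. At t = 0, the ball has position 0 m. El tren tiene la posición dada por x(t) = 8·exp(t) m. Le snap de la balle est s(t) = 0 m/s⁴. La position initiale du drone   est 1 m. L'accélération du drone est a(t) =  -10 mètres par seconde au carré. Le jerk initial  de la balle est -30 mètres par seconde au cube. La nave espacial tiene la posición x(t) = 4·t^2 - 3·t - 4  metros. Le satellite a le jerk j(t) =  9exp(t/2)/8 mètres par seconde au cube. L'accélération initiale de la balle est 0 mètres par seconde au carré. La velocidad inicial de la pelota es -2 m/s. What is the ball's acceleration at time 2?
We must find the antiderivative of our snap equation s(t) = 0 2 times. Taking ∫s(t)dt and applying j(0) = -30, we find j(t) = -30. Finding the integral of j(t) and using a(0) = 0: a(t) = -30·t. We have acceleration a(t) = -30·t. Substituting t = 2: a(2) = -60.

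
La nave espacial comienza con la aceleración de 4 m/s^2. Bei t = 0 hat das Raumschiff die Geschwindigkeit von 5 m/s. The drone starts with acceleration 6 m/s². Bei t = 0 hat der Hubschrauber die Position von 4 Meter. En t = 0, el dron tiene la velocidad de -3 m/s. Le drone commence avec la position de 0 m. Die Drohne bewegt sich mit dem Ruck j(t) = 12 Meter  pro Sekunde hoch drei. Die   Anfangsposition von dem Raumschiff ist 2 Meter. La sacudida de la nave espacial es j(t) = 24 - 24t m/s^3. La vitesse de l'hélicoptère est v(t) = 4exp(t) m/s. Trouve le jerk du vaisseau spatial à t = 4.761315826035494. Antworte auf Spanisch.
Tenemos la sacudida j(t) = 24 - 24·t. Sustituyendo t = 4.761315826035494: j(4.761315826035494) = -90.2715798248519.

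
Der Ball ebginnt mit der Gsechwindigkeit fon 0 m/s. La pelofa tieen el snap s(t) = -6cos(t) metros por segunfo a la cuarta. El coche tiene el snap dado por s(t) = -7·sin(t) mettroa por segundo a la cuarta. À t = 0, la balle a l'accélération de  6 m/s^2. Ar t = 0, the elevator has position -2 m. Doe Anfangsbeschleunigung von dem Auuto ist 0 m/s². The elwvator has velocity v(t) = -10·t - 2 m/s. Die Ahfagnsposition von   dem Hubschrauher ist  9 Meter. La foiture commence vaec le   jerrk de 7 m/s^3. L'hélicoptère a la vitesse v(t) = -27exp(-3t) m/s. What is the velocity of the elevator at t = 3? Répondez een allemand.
Wir haben die Geschwindigkeit v(t) = -10·t - 2. Durch Einsetzen von t = 3: v(3) = -32.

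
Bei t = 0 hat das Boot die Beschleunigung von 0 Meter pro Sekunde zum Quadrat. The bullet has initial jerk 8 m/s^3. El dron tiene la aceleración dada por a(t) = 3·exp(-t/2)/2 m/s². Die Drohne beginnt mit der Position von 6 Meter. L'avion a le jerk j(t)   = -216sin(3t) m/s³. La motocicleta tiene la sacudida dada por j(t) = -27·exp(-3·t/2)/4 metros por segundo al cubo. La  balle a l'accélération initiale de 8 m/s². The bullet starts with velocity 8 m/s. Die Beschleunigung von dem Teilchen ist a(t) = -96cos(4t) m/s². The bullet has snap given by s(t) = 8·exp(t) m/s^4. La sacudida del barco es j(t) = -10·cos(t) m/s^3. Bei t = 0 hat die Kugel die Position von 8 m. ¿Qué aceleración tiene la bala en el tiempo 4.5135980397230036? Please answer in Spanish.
Partiendo del snap s(t) = 8·exp(t), tomamos 2 antiderivadas. La integral del snap, con j(0) = 8, da la sacudida: j(t) = 8·exp(t). Integrando la sacudida y usando la condición inicial a(0) = 8, obtenemos a(t) = 8·exp(t). Usando a(t) = 8·exp(t) y sustituyendo t = 4.5135980397230036, encontramos a = 729.996384509047.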